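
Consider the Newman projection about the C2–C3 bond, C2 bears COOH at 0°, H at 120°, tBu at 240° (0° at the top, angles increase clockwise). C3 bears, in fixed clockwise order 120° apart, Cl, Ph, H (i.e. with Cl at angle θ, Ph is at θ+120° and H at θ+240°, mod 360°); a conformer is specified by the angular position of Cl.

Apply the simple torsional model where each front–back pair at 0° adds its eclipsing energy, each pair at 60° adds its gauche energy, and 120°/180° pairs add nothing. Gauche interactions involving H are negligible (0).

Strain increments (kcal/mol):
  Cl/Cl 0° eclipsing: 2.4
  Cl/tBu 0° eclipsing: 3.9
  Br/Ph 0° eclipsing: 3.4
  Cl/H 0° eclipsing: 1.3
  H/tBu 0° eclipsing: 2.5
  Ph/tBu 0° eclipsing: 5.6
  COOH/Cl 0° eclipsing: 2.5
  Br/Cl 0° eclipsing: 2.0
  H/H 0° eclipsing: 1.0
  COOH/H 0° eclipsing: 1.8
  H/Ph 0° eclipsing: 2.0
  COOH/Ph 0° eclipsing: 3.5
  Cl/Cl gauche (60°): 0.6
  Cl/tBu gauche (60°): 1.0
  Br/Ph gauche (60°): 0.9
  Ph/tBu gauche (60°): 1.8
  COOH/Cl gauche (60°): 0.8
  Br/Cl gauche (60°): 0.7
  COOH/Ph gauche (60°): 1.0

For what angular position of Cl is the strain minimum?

Cl at 0° (eclipsed): COOH(0°)/Cl(0°) eclipsed 2.5; H(120°)/Ph(120°) eclipsed 2.0; tBu(240°)/H(240°) eclipsed 2.5 → 7.0 kcal/mol.
Cl at 60° (staggered): COOH(0°)/Cl(60°) gauche 0.8; tBu(240°)/Ph(180°) gauche 1.8 → 2.6 kcal/mol.
Cl at 120° (eclipsed): COOH(0°)/H(0°) eclipsed 1.8; H(120°)/Cl(120°) eclipsed 1.3; tBu(240°)/Ph(240°) eclipsed 5.6 → 8.7 kcal/mol.
Cl at 180° (staggered): COOH(0°)/Ph(300°) gauche 1.0; tBu(240°)/Cl(180°) gauche 1.0; tBu(240°)/Ph(300°) gauche 1.8 → 3.8 kcal/mol.
Cl at 240° (eclipsed): COOH(0°)/Ph(0°) eclipsed 3.5; H(120°)/H(120°) eclipsed 1.0; tBu(240°)/Cl(240°) eclipsed 3.9 → 8.4 kcal/mol.
Cl at 300° (staggered): COOH(0°)/Cl(300°) gauche 0.8; COOH(0°)/Ph(60°) gauche 1.0; tBu(240°)/Cl(300°) gauche 1.0 → 2.8 kcal/mol.
The minimum (2.6 kcal/mol) occurs with Cl at 60°.

60°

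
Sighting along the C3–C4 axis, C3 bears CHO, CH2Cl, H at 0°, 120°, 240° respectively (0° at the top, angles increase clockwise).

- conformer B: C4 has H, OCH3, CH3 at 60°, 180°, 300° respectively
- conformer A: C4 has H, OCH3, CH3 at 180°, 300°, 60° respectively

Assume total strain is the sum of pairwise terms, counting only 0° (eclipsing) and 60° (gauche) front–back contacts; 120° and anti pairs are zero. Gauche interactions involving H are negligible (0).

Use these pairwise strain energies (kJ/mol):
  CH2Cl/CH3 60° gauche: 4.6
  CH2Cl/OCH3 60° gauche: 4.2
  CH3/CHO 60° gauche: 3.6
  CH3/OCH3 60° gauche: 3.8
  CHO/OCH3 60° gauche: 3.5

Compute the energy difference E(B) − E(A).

-3.9 kJ/mol

B (staggered): CHO–CH3 gauche, CH2Cl–OCH3 gauche; 3.6 + 4.2 = 7.8 kJ/mol.
A (staggered): CHO–OCH3 gauche, CHO–CH3 gauche, CH2Cl–CH3 gauche; 3.5 + 3.6 + 4.6 = 11.7 kJ/mol.
E(B) − E(A) = 7.8 − 11.7 = -3.9 kJ/mol.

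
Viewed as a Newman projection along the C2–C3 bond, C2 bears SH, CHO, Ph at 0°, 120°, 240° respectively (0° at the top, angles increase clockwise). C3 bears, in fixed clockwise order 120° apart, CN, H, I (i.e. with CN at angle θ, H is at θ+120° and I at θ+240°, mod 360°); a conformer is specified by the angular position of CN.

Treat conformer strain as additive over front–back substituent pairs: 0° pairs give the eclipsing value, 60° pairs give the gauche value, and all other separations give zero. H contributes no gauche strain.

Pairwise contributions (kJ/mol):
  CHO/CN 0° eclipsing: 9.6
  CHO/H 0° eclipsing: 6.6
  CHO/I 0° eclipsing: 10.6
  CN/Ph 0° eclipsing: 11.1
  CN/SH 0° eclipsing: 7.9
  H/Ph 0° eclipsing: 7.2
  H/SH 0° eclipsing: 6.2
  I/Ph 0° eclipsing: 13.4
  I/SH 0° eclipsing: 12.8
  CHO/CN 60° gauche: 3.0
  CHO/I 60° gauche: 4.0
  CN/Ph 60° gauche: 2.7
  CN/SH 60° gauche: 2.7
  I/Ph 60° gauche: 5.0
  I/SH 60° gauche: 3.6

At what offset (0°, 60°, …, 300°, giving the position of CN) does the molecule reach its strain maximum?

CN at 0° (eclipsed): SH–CN eclipsed, CHO–H eclipsed, Ph–I eclipsed; 7.9 + 6.6 + 13.4 = 27.9 kJ/mol.
CN at 60° (staggered): SH–CN gauche, SH–I gauche, CHO–CN gauche, Ph–I gauche; 2.7 + 3.6 + 3.0 + 5.0 = 14.3 kJ/mol.
CN at 120° (eclipsed): SH–I eclipsed, CHO–CN eclipsed, Ph–H eclipsed; 12.8 + 9.6 + 7.2 = 29.6 kJ/mol.
CN at 180° (staggered): SH–I gauche, CHO–CN gauche, CHO–I gauche, Ph–CN gauche; 3.6 + 3.0 + 4.0 + 2.7 = 13.3 kJ/mol.
CN at 240° (eclipsed): SH–H eclipsed, CHO–I eclipsed, Ph–CN eclipsed; 6.2 + 10.6 + 11.1 = 27.9 kJ/mol.
CN at 300° (staggered): SH–CN gauche, CHO–I gauche, Ph–CN gauche, Ph–I gauche; 2.7 + 4.0 + 2.7 + 5.0 = 14.4 kJ/mol.
The maximum (29.6 kJ/mol) occurs with CN at 120°.

120°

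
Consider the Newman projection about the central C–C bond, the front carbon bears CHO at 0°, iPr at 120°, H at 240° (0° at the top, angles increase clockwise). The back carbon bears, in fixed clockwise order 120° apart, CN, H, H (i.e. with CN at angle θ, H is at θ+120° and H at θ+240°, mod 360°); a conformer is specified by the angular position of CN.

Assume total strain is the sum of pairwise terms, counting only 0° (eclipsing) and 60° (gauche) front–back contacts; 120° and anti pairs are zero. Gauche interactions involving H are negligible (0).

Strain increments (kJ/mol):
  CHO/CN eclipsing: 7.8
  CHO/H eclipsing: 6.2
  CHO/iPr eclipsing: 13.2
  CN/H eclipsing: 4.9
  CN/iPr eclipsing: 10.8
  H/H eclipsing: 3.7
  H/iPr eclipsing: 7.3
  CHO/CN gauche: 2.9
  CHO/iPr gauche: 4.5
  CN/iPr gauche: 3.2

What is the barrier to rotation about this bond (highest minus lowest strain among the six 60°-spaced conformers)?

CN at 0° (eclipsed): CHO–CN eclipsed, iPr–H eclipsed, H–H eclipsed; 7.8 + 7.3 + 3.7 = 18.8 kJ/mol.
CN at 60° (staggered): CHO–CN gauche, iPr–CN gauche; 2.9 + 3.2 = 6.1 kJ/mol.
CN at 120° (eclipsed): CHO–H eclipsed, iPr–CN eclipsed, H–H eclipsed; 6.2 + 10.8 + 3.7 = 20.7 kJ/mol.
CN at 180° (staggered): iPr–CN gauche; 3.2 = 3.2 kJ/mol.
CN at 240° (eclipsed): CHO–H eclipsed, iPr–H eclipsed, H–CN eclipsed; 6.2 + 7.3 + 4.9 = 18.4 kJ/mol.
CN at 300° (staggered): CHO–CN gauche; 2.9 = 2.9 kJ/mol.
Max at 120° (20.7 kJ/mol), min at 300° (2.9 kJ/mol); barrier = 17.8 kJ/mol.

17.8 kJ/mol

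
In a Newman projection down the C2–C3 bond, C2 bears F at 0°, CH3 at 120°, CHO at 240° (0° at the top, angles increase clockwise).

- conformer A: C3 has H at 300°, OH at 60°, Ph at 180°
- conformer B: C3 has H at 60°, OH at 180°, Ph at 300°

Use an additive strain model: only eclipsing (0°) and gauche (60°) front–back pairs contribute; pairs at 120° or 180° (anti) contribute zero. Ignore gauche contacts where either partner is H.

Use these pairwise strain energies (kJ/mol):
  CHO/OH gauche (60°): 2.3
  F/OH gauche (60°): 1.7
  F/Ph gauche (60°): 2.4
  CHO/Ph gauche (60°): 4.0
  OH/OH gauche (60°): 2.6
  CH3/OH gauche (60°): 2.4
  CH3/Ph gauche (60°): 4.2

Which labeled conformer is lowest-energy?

A (staggered): F–OH gauche, CH3–OH gauche, CH3–Ph gauche, CHO–Ph gauche; 1.7 + 2.4 + 4.2 + 4.0 = 12.3 kJ/mol.
B (staggered): F–Ph gauche, CH3–OH gauche, CHO–OH gauche, CHO–Ph gauche; 2.4 + 2.4 + 2.3 + 4.0 = 11.1 kJ/mol.
B has the lowest total (11.1 kJ/mol).

B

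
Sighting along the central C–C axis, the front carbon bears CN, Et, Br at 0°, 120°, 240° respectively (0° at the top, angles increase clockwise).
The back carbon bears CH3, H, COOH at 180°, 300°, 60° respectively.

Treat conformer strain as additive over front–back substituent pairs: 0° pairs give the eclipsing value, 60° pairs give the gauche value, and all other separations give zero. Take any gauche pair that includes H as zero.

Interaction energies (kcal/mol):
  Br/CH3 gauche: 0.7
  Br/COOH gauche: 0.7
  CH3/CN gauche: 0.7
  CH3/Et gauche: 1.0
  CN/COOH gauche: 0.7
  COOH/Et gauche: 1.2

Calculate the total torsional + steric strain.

This conformer (staggered): CN(0°)/COOH(60°) gauche 0.7; Et(120°)/CH3(180°) gauche 1.0; Et(120°)/COOH(60°) gauche 1.2; Br(240°)/CH3(180°) gauche 0.7 → 3.6 kcal/mol.

3.6 kcal/mol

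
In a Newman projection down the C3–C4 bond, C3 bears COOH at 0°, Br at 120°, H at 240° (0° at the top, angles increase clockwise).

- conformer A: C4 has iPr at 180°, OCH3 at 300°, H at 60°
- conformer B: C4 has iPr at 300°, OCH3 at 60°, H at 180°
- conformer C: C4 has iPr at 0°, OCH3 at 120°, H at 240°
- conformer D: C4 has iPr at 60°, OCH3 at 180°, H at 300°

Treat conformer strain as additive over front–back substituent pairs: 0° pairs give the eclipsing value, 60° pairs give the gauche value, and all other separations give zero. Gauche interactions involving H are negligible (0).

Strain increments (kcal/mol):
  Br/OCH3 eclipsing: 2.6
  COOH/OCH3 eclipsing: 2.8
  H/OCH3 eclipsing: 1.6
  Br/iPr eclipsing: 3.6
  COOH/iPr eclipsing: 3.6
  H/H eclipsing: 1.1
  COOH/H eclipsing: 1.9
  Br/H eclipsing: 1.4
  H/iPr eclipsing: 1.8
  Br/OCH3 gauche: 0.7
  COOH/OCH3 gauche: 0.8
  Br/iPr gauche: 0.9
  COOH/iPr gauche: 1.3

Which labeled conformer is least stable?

C

A is staggered. COOH at 0° is gauche with OCH3 at 300° (0.8); Br at 120° is gauche with iPr at 180° (0.9). Total 1.7 kcal/mol.
B is staggered. COOH at 0° is gauche with iPr at 300° (1.3); COOH at 0° is gauche with OCH3 at 60° (0.8); Br at 120° is gauche with OCH3 at 60° (0.7). Total 2.8 kcal/mol.
C is eclipsed. COOH at 0° is eclipsed with iPr at 0° (3.6); Br at 120° is eclipsed with OCH3 at 120° (2.6); H at 240° is eclipsed with H at 240° (1.1). Total 7.3 kcal/mol.
D is staggered. COOH at 0° is gauche with iPr at 60° (1.3); Br at 120° is gauche with iPr at 60° (0.9); Br at 120° is gauche with OCH3 at 180° (0.7). Total 2.9 kcal/mol.
C has the highest total (7.3 kcal/mol).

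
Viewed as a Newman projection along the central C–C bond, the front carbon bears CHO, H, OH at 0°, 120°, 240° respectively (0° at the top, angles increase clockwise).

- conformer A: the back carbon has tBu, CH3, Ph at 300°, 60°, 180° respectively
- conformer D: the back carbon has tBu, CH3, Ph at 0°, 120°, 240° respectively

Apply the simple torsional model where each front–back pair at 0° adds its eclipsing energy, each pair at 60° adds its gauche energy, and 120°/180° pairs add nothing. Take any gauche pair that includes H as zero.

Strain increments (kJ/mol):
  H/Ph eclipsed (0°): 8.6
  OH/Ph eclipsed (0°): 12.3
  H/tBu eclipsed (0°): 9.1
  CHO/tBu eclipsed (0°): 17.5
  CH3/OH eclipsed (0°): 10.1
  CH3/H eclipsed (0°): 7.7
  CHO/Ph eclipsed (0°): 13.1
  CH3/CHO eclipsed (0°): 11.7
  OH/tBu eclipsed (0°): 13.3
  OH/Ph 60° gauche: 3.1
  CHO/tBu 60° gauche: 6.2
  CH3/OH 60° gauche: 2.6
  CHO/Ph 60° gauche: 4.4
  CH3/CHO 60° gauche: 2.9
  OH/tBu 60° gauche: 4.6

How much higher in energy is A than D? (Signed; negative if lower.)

A (staggered): CHO(0°)/tBu(300°) gauche 6.2; CHO(0°)/CH3(60°) gauche 2.9; OH(240°)/tBu(300°) gauche 4.6; OH(240°)/Ph(180°) gauche 3.1 → 16.8 kJ/mol.
D (eclipsed): CHO(0°)/tBu(0°) eclipsed 17.5; H(120°)/CH3(120°) eclipsed 7.7; OH(240°)/Ph(240°) eclipsed 12.3 → 37.5 kJ/mol.
E(A) − E(D) = 16.8 − 37.5 = -20.7 kJ/mol.

-20.7 kJ/mol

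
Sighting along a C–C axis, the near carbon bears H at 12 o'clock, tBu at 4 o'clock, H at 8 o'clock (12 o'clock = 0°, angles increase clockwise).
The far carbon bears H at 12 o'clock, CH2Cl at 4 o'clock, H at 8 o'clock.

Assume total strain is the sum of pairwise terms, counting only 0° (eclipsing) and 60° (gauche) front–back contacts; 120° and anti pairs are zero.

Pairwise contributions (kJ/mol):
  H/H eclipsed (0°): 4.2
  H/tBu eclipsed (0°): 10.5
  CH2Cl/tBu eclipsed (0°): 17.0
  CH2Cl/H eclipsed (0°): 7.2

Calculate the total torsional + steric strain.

25.4 kJ/mol

This conformer is eclipsed. H at 0° is eclipsed with H at 0° (4.2); tBu at 120° is eclipsed with CH2Cl at 120° (17.0); H at 240° is eclipsed with H at 240° (4.2). Total 25.4 kJ/mol.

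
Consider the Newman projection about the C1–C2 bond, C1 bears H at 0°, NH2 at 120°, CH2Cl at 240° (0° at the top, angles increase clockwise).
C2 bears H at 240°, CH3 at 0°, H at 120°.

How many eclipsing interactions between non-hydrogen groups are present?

Every eclipsing pair involves H, so the count is 0.

0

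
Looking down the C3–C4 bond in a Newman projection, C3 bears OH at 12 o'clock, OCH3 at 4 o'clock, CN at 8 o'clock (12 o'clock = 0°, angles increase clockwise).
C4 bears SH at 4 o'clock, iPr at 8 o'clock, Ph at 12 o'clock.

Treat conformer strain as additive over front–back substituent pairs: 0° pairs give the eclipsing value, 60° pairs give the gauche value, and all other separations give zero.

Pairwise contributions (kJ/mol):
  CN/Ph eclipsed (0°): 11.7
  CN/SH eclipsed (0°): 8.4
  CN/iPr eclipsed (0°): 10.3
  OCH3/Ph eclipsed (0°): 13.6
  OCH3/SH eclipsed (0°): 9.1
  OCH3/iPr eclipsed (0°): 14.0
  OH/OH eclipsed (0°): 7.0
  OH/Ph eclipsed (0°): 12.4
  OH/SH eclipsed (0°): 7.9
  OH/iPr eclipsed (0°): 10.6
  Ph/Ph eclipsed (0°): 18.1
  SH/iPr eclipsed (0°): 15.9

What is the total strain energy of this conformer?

This conformer is eclipsed. OH at 0° is eclipsed with Ph at 0° (12.4); OCH3 at 120° is eclipsed with SH at 120° (9.1); CN at 240° is eclipsed with iPr at 240° (10.3). Total 31.8 kJ/mol.

31.8 kJ/mol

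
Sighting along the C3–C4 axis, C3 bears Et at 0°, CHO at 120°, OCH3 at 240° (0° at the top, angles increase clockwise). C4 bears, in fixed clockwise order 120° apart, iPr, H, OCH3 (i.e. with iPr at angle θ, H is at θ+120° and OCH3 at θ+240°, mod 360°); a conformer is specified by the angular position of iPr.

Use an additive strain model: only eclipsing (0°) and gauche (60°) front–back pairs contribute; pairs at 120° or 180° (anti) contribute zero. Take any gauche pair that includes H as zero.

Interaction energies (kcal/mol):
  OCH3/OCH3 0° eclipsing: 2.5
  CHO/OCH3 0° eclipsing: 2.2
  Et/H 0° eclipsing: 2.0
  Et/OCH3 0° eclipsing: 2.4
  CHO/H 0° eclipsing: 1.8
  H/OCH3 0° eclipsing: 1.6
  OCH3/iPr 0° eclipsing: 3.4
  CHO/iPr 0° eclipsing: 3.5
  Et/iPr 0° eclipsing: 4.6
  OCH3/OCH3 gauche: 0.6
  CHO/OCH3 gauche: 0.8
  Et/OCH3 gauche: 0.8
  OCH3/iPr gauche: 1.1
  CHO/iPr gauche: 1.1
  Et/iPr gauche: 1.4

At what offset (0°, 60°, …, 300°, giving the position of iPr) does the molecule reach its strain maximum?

0°

iPr at 0° is eclipsed. Et at 0° is eclipsed with iPr at 0° (4.6); CHO at 120° is eclipsed with H at 120° (1.8); OCH3 at 240° is eclipsed with OCH3 at 240° (2.5). Total 8.9 kcal/mol.
iPr at 60° is staggered. Et at 0° is gauche with iPr at 60° (1.4); Et at 0° is gauche with OCH3 at 300° (0.8); CHO at 120° is gauche with iPr at 60° (1.1); OCH3 at 240° is gauche with OCH3 at 300° (0.6). Total 3.9 kcal/mol.
iPr at 120° is eclipsed. Et at 0° is eclipsed with OCH3 at 0° (2.4); CHO at 120° is eclipsed with iPr at 120° (3.5); OCH3 at 240° is eclipsed with H at 240° (1.6). Total 7.5 kcal/mol.
iPr at 180° is staggered. Et at 0° is gauche with OCH3 at 60° (0.8); CHO at 120° is gauche with iPr at 180° (1.1); CHO at 120° is gauche with OCH3 at 60° (0.8); OCH3 at 240° is gauche with iPr at 180° (1.1). Total 3.8 kcal/mol.
iPr at 240° is eclipsed. Et at 0° is eclipsed with H at 0° (2.0); CHO at 120° is eclipsed with OCH3 at 120° (2.2); OCH3 at 240° is eclipsed with iPr at 240° (3.4). Total 7.6 kcal/mol.
iPr at 300° is staggered. Et at 0° is gauche with iPr at 300° (1.4); CHO at 120° is gauche with OCH3 at 180° (0.8); OCH3 at 240° is gauche with iPr at 300° (1.1); OCH3 at 240° is gauche with OCH3 at 180° (0.6). Total 3.9 kcal/mol.
The maximum (8.9 kcal/mol) occurs with iPr at 0°.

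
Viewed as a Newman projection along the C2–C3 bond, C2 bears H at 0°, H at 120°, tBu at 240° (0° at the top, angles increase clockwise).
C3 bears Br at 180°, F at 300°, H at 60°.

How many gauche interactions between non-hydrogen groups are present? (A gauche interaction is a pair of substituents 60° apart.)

2

Non-H gauche pairs: tBu(240°)/Br(180°); tBu(240°)/F(300°) — 2 interactions.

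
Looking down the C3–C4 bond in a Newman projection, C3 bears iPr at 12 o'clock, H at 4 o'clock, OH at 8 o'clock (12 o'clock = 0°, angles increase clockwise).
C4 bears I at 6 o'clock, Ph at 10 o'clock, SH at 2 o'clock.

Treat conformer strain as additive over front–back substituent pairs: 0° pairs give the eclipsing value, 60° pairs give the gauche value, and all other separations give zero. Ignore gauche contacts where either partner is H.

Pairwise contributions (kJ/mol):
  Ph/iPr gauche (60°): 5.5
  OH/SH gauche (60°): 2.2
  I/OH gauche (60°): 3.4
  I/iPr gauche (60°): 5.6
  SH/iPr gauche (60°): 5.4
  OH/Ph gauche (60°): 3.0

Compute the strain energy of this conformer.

This conformer (staggered): iPr–Ph gauche, iPr–SH gauche, OH–I gauche, OH–Ph gauche; 5.5 + 5.4 + 3.4 + 3.0 = 17.3 kJ/mol.

17.3 kJ/mol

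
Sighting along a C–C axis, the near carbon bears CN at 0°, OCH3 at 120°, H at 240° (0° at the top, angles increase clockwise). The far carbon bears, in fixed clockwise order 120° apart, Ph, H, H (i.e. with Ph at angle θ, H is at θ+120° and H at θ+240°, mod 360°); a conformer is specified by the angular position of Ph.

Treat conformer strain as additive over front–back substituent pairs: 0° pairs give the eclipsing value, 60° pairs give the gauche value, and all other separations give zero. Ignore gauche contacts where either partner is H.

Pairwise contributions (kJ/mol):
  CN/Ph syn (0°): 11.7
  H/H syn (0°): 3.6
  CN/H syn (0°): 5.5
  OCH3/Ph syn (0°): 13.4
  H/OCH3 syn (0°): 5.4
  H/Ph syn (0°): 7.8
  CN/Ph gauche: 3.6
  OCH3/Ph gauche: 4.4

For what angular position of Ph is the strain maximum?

120°

Ph at 0° (eclipsed): CN(0°)/Ph(0°) eclipsed 11.7; OCH3(120°)/H(120°) eclipsed 5.4; H(240°)/H(240°) eclipsed 3.6 → 20.7 kJ/mol.
Ph at 60° (staggered): CN(0°)/Ph(60°) gauche 3.6; OCH3(120°)/Ph(60°) gauche 4.4 → 8.0 kJ/mol.
Ph at 120° (eclipsed): CN(0°)/H(0°) eclipsed 5.5; OCH3(120°)/Ph(120°) eclipsed 13.4; H(240°)/H(240°) eclipsed 3.6 → 22.5 kJ/mol.
Ph at 180° (staggered): OCH3(120°)/Ph(180°) gauche 4.4 → 4.4 kJ/mol.
Ph at 240° (eclipsed): CN(0°)/H(0°) eclipsed 5.5; OCH3(120°)/H(120°) eclipsed 5.4; H(240°)/Ph(240°) eclipsed 7.8 → 18.7 kJ/mol.
Ph at 300° (staggered): CN(0°)/Ph(300°) gauche 3.6 → 3.6 kJ/mol.
The maximum (22.5 kJ/mol) occurs with Ph at 120°.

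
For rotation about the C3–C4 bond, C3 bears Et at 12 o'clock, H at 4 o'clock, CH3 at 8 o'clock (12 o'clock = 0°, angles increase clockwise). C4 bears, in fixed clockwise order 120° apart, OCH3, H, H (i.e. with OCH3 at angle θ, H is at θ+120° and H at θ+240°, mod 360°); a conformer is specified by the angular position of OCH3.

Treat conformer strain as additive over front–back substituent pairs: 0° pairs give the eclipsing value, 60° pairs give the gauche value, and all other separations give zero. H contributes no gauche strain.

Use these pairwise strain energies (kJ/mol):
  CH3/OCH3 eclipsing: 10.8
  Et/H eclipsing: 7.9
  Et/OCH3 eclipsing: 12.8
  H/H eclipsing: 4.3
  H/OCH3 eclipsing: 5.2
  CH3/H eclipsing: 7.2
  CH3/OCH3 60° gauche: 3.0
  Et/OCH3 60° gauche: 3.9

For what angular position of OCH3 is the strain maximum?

OCH3 at 0° (eclipsed): Et(0°)/OCH3(0°) eclipsed 12.8; H(120°)/H(120°) eclipsed 4.3; CH3(240°)/H(240°) eclipsed 7.2 → 24.3 kJ/mol.
OCH3 at 60° (staggered): Et(0°)/OCH3(60°) gauche 3.9 → 3.9 kJ/mol.
OCH3 at 120° (eclipsed): Et(0°)/H(0°) eclipsed 7.9; H(120°)/OCH3(120°) eclipsed 5.2; CH3(240°)/H(240°) eclipsed 7.2 → 20.3 kJ/mol.
OCH3 at 180° (staggered): CH3(240°)/OCH3(180°) gauche 3.0 → 3.0 kJ/mol.
OCH3 at 240° (eclipsed): Et(0°)/H(0°) eclipsed 7.9; H(120°)/H(120°) eclipsed 4.3; CH3(240°)/OCH3(240°) eclipsed 10.8 → 23.0 kJ/mol.
OCH3 at 300° (staggered): Et(0°)/OCH3(300°) gauche 3.9; CH3(240°)/OCH3(300°) gauche 3.0 → 6.9 kJ/mol.
The maximum (24.3 kJ/mol) occurs with OCH3 at 0°.

0°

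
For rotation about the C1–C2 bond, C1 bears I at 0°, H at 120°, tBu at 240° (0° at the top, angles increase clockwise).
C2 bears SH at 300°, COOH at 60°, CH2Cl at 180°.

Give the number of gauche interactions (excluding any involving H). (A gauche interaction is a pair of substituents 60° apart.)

4

Non-H gauche pairs: I(0°)/SH(300°); I(0°)/COOH(60°); tBu(240°)/SH(300°); tBu(240°)/CH2Cl(180°) — 4 interactions.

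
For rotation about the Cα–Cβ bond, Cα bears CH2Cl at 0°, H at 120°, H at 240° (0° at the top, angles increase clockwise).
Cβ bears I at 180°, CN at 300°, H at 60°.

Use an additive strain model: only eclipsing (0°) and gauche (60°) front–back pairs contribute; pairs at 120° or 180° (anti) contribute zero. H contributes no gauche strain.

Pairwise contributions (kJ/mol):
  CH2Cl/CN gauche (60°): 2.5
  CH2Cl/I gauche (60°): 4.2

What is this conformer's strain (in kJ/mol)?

This conformer (staggered): CH2Cl(0°)/CN(300°) gauche 2.5 → 2.5 kJ/mol.

2.5 kJ/mol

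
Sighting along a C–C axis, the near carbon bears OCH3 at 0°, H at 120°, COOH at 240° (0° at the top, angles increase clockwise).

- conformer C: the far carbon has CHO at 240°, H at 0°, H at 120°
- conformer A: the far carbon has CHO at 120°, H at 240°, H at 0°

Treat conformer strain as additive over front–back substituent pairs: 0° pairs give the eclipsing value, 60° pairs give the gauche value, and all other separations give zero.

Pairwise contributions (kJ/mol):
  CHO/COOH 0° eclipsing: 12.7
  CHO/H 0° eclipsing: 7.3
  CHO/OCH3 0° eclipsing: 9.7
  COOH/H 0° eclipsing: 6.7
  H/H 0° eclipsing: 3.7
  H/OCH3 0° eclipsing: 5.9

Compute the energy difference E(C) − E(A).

C (eclipsed): OCH3(0°)/H(0°) eclipsed 5.9; H(120°)/H(120°) eclipsed 3.7; COOH(240°)/CHO(240°) eclipsed 12.7 → 22.3 kJ/mol.
A (eclipsed): OCH3(0°)/H(0°) eclipsed 5.9; H(120°)/CHO(120°) eclipsed 7.3; COOH(240°)/H(240°) eclipsed 6.7 → 19.9 kJ/mol.
E(C) − E(A) = 22.3 − 19.9 = +2.4 kJ/mol.

+2.4 kJ/mol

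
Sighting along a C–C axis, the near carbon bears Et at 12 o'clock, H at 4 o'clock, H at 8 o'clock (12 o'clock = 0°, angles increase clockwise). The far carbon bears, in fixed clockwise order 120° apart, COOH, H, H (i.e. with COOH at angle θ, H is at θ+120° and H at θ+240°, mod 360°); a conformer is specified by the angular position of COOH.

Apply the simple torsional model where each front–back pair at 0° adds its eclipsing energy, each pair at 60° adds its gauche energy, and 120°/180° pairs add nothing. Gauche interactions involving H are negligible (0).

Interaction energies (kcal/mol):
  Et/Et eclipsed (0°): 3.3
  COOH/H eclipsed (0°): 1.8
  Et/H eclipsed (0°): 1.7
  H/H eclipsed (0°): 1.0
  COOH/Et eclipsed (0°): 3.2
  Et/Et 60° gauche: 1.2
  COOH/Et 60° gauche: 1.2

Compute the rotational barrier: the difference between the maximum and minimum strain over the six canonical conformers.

5.2 kcal/mol

COOH at 0° is eclipsed. Et at 0° is eclipsed with COOH at 0° (3.2); H at 120° is eclipsed with H at 120° (1.0); H at 240° is eclipsed with H at 240° (1.0). Total 5.2 kcal/mol.
COOH at 60° is staggered. Et at 0° is gauche with COOH at 60° (1.2). Total 1.2 kcal/mol.
COOH at 120° is eclipsed. Et at 0° is eclipsed with H at 0° (1.7); H at 120° is eclipsed with COOH at 120° (1.8); H at 240° is eclipsed with H at 240° (1.0). Total 4.5 kcal/mol.
COOH at 180° (staggered): no non-H gauche contacts → 0.0 kcal/mol.
COOH at 240° is eclipsed. Et at 0° is eclipsed with H at 0° (1.7); H at 120° is eclipsed with H at 120° (1.0); H at 240° is eclipsed with COOH at 240° (1.8). Total 4.5 kcal/mol.
COOH at 300° is staggered. Et at 0° is gauche with COOH at 300° (1.2). Total 1.2 kcal/mol.
Max at 0° (5.2 kcal/mol), min at 180° (0.0 kcal/mol); barrier = 5.2 kcal/mol.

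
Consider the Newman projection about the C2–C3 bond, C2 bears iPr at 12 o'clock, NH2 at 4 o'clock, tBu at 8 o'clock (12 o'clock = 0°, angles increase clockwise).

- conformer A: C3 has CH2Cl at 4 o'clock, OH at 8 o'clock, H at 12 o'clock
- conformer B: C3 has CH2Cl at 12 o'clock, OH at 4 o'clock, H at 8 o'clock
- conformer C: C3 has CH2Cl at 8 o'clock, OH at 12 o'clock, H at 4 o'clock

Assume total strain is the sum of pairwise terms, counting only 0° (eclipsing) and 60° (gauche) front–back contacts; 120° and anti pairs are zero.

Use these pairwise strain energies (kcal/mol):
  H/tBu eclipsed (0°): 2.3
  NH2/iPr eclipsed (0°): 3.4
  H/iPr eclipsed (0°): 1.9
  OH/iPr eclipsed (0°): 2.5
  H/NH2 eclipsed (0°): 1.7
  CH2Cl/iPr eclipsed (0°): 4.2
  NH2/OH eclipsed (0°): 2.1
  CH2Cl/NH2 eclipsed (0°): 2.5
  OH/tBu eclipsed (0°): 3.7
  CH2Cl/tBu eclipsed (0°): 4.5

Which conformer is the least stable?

A (eclipsed): iPr–H eclipsed, NH2–CH2Cl eclipsed, tBu–OH eclipsed; 1.9 + 2.5 + 3.7 = 8.1 kcal/mol.
B (eclipsed): iPr–CH2Cl eclipsed, NH2–OH eclipsed, tBu–H eclipsed; 4.2 + 2.1 + 2.3 = 8.6 kcal/mol.
C (eclipsed): iPr–OH eclipsed, NH2–H eclipsed, tBu–CH2Cl eclipsed; 2.5 + 1.7 + 4.5 = 8.7 kcal/mol.
C has the highest total (8.7 kcal/mol).

C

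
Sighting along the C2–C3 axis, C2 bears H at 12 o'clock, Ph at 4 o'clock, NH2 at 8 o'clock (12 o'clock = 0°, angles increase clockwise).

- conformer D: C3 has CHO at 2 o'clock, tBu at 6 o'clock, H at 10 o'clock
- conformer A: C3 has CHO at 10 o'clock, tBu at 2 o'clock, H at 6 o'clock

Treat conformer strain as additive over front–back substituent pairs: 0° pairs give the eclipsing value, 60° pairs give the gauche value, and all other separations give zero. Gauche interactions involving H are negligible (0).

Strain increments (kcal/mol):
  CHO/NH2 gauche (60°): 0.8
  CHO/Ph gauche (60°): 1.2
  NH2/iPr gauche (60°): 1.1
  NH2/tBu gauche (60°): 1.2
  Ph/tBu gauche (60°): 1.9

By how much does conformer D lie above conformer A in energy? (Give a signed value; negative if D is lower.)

+1.6 kcal/mol

D (staggered): Ph(120°)/CHO(60°) gauche 1.2; Ph(120°)/tBu(180°) gauche 1.9; NH2(240°)/tBu(180°) gauche 1.2 → 4.3 kcal/mol.
A (staggered): Ph(120°)/tBu(60°) gauche 1.9; NH2(240°)/CHO(300°) gauche 0.8 → 2.7 kcal/mol.
E(D) − E(A) = 4.3 − 2.7 = +1.6 kcal/mol.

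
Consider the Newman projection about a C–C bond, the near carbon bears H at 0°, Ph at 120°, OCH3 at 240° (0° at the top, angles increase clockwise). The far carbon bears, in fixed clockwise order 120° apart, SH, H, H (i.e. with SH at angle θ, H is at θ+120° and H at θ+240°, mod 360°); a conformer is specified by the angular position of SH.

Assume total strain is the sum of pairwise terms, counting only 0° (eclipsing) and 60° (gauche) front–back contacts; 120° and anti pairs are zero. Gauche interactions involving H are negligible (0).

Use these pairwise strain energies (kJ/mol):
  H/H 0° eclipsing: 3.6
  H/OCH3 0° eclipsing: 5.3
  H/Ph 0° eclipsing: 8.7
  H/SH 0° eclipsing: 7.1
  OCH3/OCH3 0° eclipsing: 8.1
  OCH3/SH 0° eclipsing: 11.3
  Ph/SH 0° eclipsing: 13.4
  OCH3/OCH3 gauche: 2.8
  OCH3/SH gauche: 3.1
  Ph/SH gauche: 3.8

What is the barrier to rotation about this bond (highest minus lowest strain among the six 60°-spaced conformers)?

20.5 kJ/mol

SH at 0° (eclipsed): H–SH eclipsed, Ph–H eclipsed, OCH3–H eclipsed; 7.1 + 8.7 + 5.3 = 21.1 kJ/mol.
SH at 60° (staggered): Ph–SH gauche; 3.8 = 3.8 kJ/mol.
SH at 120° (eclipsed): H–H eclipsed, Ph–SH eclipsed, OCH3–H eclipsed; 3.6 + 13.4 + 5.3 = 22.3 kJ/mol.
SH at 180° (staggered): Ph–SH gauche, OCH3–SH gauche; 3.8 + 3.1 = 6.9 kJ/mol.
SH at 240° (eclipsed): H–H eclipsed, Ph–H eclipsed, OCH3–SH eclipsed; 3.6 + 8.7 + 11.3 = 23.6 kJ/mol.
SH at 300° (staggered): OCH3–SH gauche; 3.1 = 3.1 kJ/mol.
Max at 240° (23.6 kJ/mol), min at 300° (3.1 kJ/mol); barrier = 20.5 kJ/mol.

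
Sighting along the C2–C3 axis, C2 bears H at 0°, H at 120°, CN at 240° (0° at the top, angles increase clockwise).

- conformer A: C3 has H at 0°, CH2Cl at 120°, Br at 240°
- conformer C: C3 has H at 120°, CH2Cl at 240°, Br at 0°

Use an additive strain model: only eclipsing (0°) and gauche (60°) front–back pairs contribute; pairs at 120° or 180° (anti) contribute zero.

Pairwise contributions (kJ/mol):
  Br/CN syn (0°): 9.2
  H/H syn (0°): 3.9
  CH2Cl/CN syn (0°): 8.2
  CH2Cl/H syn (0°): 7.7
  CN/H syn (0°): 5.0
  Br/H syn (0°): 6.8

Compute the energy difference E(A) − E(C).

+1.9 kJ/mol

A (eclipsed): H(0°)/H(0°) eclipsed 3.9; H(120°)/CH2Cl(120°) eclipsed 7.7; CN(240°)/Br(240°) eclipsed 9.2 → 20.8 kJ/mol.
C (eclipsed): H(0°)/Br(0°) eclipsed 6.8; H(120°)/H(120°) eclipsed 3.9; CN(240°)/CH2Cl(240°) eclipsed 8.2 → 18.9 kJ/mol.
E(A) − E(C) = 20.8 − 18.9 = +1.9 kJ/mol.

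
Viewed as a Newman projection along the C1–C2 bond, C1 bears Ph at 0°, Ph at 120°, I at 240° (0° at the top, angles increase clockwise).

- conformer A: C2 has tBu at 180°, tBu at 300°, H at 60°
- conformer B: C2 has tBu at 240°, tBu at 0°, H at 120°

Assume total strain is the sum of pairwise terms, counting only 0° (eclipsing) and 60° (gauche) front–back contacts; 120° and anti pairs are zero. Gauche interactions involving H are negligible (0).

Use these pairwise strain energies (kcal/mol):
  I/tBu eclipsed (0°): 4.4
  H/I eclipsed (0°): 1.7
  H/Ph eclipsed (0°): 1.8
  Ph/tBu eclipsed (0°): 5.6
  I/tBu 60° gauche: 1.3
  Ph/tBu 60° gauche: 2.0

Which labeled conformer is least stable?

B

A (staggered): Ph(0°)/tBu(300°) gauche 2.0; Ph(120°)/tBu(180°) gauche 2.0; I(240°)/tBu(180°) gauche 1.3; I(240°)/tBu(300°) gauche 1.3 → 6.6 kcal/mol.
B (eclipsed): Ph(0°)/tBu(0°) eclipsed 5.6; Ph(120°)/H(120°) eclipsed 1.8; I(240°)/tBu(240°) eclipsed 4.4 → 11.8 kcal/mol.
B has the highest total (11.8 kcal/mol).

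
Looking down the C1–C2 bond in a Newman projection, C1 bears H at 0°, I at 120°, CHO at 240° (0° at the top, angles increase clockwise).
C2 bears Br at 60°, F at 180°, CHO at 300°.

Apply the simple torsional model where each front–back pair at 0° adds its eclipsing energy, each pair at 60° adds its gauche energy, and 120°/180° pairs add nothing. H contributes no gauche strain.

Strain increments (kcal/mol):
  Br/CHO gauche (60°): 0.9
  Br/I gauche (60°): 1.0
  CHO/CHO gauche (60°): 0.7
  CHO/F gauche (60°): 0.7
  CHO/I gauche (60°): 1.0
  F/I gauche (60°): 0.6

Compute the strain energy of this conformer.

3.0 kcal/mol

This conformer is staggered. I at 120° is gauche with Br at 60° (1.0); I at 120° is gauche with F at 180° (0.6); CHO at 240° is gauche with F at 180° (0.7); CHO at 240° is gauche with CHO at 300° (0.7). Total 3.0 kcal/mol.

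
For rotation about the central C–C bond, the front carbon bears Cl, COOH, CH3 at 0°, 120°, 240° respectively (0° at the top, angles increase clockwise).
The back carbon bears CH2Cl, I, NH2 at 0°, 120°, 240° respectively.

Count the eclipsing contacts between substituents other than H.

Non-H eclipsing pairs: Cl(0°)/CH2Cl(0°); COOH(120°)/I(120°); CH3(240°)/NH2(240°) — 3 interactions.

3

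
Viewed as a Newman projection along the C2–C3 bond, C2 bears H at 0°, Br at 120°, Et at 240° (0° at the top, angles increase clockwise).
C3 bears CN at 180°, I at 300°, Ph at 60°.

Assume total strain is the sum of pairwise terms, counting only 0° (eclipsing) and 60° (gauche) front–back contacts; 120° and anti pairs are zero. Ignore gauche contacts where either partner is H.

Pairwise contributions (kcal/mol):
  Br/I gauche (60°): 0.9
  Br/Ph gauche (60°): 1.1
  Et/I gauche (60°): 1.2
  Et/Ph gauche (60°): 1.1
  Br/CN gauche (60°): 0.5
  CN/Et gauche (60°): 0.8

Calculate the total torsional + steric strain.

This conformer (staggered): Br(120°)/CN(180°) gauche 0.5; Br(120°)/Ph(60°) gauche 1.1; Et(240°)/CN(180°) gauche 0.8; Et(240°)/I(300°) gauche 1.2 → 3.6 kcal/mol.

3.6 kcal/mol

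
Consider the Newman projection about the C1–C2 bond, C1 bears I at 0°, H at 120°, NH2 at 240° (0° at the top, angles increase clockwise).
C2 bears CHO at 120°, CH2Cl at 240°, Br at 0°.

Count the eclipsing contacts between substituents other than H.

2

Non-H eclipsing pairs: I(0°)/Br(0°); NH2(240°)/CH2Cl(240°) — 2 interactions.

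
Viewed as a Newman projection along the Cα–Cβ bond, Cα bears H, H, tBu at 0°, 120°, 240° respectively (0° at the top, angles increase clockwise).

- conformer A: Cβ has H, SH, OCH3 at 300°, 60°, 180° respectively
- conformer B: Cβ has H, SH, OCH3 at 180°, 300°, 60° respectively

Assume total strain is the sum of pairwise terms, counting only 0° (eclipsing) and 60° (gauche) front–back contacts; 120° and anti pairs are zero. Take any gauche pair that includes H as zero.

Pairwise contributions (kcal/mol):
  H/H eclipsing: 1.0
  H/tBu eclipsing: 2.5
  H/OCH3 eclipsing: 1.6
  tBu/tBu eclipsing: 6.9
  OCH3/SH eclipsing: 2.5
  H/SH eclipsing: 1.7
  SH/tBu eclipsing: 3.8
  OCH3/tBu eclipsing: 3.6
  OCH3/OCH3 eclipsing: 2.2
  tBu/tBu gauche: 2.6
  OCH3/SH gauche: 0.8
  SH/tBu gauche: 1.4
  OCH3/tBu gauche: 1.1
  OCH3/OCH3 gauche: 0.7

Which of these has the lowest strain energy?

A (staggered): tBu–OCH3 gauche; 1.1 = 1.1 kcal/mol.
B (staggered): tBu–SH gauche; 1.4 = 1.4 kcal/mol.
A has the lowest total (1.1 kcal/mol).

A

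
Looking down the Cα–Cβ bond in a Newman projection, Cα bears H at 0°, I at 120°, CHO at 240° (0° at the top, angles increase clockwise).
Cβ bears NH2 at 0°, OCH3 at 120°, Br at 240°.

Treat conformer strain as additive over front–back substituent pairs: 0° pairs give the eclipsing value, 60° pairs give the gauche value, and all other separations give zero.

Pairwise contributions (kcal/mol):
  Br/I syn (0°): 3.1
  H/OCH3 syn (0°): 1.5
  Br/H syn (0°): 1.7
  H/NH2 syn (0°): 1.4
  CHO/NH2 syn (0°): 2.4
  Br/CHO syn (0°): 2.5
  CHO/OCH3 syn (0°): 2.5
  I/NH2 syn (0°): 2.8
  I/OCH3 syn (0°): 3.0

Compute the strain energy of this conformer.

6.9 kcal/mol

This conformer (eclipsed): H–NH2 eclipsed, I–OCH3 eclipsed, CHO–Br eclipsed; 1.4 + 3.0 + 2.5 = 6.9 kcal/mol.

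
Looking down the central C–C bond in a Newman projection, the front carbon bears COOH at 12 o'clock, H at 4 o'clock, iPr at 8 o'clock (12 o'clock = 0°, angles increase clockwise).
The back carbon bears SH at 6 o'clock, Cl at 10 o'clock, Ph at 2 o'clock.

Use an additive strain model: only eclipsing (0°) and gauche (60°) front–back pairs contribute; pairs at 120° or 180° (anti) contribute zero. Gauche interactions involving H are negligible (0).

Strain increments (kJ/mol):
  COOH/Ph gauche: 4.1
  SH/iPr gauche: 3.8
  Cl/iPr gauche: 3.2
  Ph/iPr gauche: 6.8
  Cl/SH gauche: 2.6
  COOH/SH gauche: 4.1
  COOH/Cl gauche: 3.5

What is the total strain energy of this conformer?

14.6 kJ/mol

This conformer is staggered. COOH at 0° is gauche with Cl at 300° (3.5); COOH at 0° is gauche with Ph at 60° (4.1); iPr at 240° is gauche with SH at 180° (3.8); iPr at 240° is gauche with Cl at 300° (3.2). Total 14.6 kJ/mol.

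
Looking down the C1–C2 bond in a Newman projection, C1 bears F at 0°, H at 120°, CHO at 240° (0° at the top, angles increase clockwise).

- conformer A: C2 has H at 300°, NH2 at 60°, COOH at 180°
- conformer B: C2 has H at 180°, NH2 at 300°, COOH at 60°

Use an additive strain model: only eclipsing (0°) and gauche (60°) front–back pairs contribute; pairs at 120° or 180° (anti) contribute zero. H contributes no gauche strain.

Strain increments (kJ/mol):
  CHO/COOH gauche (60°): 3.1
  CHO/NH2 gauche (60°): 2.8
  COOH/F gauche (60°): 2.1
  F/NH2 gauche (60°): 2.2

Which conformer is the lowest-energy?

A (staggered): F(0°)/NH2(60°) gauche 2.2; CHO(240°)/COOH(180°) gauche 3.1 → 5.3 kJ/mol.
B (staggered): F(0°)/NH2(300°) gauche 2.2; F(0°)/COOH(60°) gauche 2.1; CHO(240°)/NH2(300°) gauche 2.8 → 7.1 kJ/mol.
A has the lowest total (5.3 kJ/mol).

A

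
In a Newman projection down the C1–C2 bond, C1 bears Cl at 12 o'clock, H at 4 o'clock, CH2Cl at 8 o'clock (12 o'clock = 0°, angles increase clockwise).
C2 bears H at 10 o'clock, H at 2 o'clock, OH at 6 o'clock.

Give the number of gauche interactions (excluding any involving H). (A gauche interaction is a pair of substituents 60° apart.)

1

Non-H gauche pairs: CH2Cl(240°)/OH(180°) — 1 interaction.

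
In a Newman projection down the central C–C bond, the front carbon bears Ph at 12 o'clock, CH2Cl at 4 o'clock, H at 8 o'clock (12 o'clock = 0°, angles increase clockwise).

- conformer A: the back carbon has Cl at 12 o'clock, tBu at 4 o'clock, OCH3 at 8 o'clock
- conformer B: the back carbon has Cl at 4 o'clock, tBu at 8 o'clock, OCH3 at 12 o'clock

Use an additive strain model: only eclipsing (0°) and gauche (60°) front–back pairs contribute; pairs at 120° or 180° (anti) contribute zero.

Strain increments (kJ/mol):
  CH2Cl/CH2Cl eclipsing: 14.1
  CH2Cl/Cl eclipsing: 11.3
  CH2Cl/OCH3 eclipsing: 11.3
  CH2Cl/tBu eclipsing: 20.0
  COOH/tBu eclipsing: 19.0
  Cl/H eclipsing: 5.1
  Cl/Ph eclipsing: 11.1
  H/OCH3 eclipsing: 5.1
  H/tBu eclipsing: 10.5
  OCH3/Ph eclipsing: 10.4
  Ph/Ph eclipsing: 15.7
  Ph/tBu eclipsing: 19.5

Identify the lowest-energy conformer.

A (eclipsed): Ph(0°)/Cl(0°) eclipsed 11.1; CH2Cl(120°)/tBu(120°) eclipsed 20.0; H(240°)/OCH3(240°) eclipsed 5.1 → 36.2 kJ/mol.
B (eclipsed): Ph(0°)/OCH3(0°) eclipsed 10.4; CH2Cl(120°)/Cl(120°) eclipsed 11.3; H(240°)/tBu(240°) eclipsed 10.5 → 32.2 kJ/mol.
B has the lowest total (32.2 kJ/mol).

B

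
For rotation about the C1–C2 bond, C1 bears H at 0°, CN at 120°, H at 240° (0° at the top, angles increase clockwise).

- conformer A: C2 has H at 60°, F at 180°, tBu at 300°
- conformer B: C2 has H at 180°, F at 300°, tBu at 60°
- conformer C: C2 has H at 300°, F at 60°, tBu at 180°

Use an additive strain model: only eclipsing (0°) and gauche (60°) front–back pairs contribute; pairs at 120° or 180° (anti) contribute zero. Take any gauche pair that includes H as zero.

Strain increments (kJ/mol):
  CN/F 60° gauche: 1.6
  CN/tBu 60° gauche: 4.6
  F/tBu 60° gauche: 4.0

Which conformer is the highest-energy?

A is staggered. CN at 120° is gauche with F at 180° (1.6). Total 1.6 kJ/mol.
B is staggered. CN at 120° is gauche with tBu at 60° (4.6). Total 4.6 kJ/mol.
C is staggered. CN at 120° is gauche with F at 60° (1.6); CN at 120° is gauche with tBu at 180° (4.6). Total 6.2 kJ/mol.
C has the highest total (6.2 kJ/mol).

C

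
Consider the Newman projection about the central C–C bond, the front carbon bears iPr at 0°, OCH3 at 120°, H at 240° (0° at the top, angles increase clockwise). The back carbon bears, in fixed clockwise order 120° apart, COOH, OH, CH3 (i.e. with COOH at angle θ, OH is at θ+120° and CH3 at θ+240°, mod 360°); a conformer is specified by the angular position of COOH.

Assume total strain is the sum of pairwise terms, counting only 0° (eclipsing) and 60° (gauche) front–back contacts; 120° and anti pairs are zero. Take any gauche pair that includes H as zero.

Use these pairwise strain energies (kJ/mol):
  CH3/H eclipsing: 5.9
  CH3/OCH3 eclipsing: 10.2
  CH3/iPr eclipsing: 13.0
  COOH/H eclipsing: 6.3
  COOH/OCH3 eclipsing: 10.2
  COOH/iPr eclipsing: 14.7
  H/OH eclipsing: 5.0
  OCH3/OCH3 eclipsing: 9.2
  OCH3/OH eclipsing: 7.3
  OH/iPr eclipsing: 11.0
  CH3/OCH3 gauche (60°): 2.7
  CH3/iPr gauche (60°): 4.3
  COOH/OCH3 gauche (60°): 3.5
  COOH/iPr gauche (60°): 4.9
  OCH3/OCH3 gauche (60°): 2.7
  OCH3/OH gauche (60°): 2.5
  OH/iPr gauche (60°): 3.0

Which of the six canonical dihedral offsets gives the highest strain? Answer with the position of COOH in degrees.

COOH at 0° (eclipsed): iPr(0°)/COOH(0°) eclipsed 14.7; OCH3(120°)/OH(120°) eclipsed 7.3; H(240°)/CH3(240°) eclipsed 5.9 → 27.9 kJ/mol.
COOH at 60° (staggered): iPr(0°)/COOH(60°) gauche 4.9; iPr(0°)/CH3(300°) gauche 4.3; OCH3(120°)/COOH(60°) gauche 3.5; OCH3(120°)/OH(180°) gauche 2.5 → 15.2 kJ/mol.
COOH at 120° (eclipsed): iPr(0°)/CH3(0°) eclipsed 13.0; OCH3(120°)/COOH(120°) eclipsed 10.2; H(240°)/OH(240°) eclipsed 5.0 → 28.2 kJ/mol.
COOH at 180° (staggered): iPr(0°)/OH(300°) gauche 3.0; iPr(0°)/CH3(60°) gauche 4.3; OCH3(120°)/COOH(180°) gauche 3.5; OCH3(120°)/CH3(60°) gauche 2.7 → 13.5 kJ/mol.
COOH at 240° (eclipsed): iPr(0°)/OH(0°) eclipsed 11.0; OCH3(120°)/CH3(120°) eclipsed 10.2; H(240°)/COOH(240°) eclipsed 6.3 → 27.5 kJ/mol.
COOH at 300° (staggered): iPr(0°)/COOH(300°) gauche 4.9; iPr(0°)/OH(60°) gauche 3.0; OCH3(120°)/OH(60°) gauche 2.5; OCH3(120°)/CH3(180°) gauche 2.7 → 13.1 kJ/mol.
The maximum (28.2 kJ/mol) occurs with COOH at 120°.

120°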